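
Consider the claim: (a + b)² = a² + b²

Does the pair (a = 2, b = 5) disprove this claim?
Yes

Substituting a = 2, b = 5:
LHS = (2 + 5)² = 49
RHS = 2² + 5² = 29

Since LHS ≠ RHS, this pair disproves the claim.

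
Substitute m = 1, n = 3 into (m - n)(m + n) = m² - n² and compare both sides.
LHS = (1 - 3)(1 + 3) = -8
RHS = 1² - 3² = -8

LHS = RHS: the two sides agree.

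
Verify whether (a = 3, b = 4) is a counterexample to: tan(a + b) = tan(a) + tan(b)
Yes

Substituting a = 3, b = 4:
LHS = tan(3 + 4) = tan(7) ≈ 0.8714
RHS = tan(3) + tan(4) ≈ 1.015

Since LHS ≠ RHS, this pair disproves the claim.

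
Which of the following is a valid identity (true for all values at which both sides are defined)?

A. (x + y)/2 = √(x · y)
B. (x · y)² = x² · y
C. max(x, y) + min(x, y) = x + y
C

A: fails at (3, 5) — LHS = 4, RHS = √(15) ≈ 3.873.
B: fails at (3, 3) — LHS = 81, RHS = 27.
C: holds — e.g. at (2, 4), both sides equal 6.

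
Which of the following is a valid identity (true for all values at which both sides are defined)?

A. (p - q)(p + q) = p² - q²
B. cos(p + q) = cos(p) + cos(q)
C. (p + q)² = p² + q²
A

A: holds — e.g. at (6, 7), both sides equal -13.
B: fails at (1, 2) — LHS = cos(3) ≈ -0.99, RHS = cos(2) + cos(1) ≈ 0.1242.
C: fails at (3, 7) — LHS = 100, RHS = 58.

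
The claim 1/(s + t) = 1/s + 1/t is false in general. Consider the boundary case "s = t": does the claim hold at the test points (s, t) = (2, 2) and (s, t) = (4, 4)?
At (2, 2): LHS = 1/4 ≠ RHS = 1
At (4, 4): LHS = 1/8 ≠ RHS = 1/2

Answer: No, fails at both test points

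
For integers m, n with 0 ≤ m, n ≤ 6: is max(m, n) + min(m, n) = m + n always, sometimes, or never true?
The identity holds for every pair in the range. For instance at (m, n) = (1, 5): both sides equal 6.

Answer: Always true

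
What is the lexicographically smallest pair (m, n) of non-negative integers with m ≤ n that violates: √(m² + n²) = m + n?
(m, n) = (1, 1)

At (0, 4): both sides equal 4, so it holds there.

Substituting (1, 1) into the claim:
LHS = √(1² + 1²) = √(2) ≈ 1.414
RHS = 1 + 1 = 2

Since LHS ≠ RHS, this pair disproves the claim, and no lexicographically smaller pair (m ≤ n, non-negative integers) does.

For instance (2, 2) is also a counterexample (LHS = 2·√(2) ≈ 2.828, RHS = 4), but it's lexicographically larger.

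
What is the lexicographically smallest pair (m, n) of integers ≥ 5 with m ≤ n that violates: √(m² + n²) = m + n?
Substituting (5, 5) into the claim:
LHS = √(5² + 5²) = 5·√(2) ≈ 7.071
RHS = 5 + 5 = 10

Since LHS ≠ RHS, this pair disproves the claim, and no lexicographically smaller pair (m ≤ n, integers ≥ 5) does.

For instance (7, 11) is also a counterexample (LHS = √(170) ≈ 13.04, RHS = 18), but it's lexicographically larger.

Answer: (m, n) = (5, 5)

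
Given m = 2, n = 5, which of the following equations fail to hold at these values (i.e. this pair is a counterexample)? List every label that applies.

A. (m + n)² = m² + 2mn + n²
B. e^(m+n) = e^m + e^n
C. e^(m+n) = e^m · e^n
Evaluating each claim at the given values:
A. LHS = 49, RHS = 49 → holds here (LHS = RHS)
B. LHS = e^7 ≈ 1097, RHS = e^2 + e^5 ≈ 155.8 → fails here (LHS ≠ RHS)
C. LHS = e^7 ≈ 1097, RHS = e^7 ≈ 1097 → holds here (LHS = RHS)

Answer: B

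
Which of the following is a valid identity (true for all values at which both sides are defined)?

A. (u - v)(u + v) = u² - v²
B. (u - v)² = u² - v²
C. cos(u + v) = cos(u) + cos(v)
A

A: holds — e.g. at (3, 4), both sides equal -7.
B: fails at (4, 5) — LHS = 1, RHS = -9.
C: fails at (1, 5) — LHS = cos(6) ≈ 0.9602, RHS = cos(5) + cos(1) ≈ 0.824.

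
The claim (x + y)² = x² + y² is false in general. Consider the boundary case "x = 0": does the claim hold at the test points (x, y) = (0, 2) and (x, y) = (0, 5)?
Yes, holds at both test points

At (0, 2): LHS = 4, RHS = 4 → equal
At (0, 5): LHS = 25, RHS = 25 → equal

So the claim does hold at both of these boundary points, even though it is not an identity.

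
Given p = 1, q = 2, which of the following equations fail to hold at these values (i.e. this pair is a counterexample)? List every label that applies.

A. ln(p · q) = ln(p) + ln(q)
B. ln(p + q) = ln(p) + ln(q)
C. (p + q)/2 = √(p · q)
Evaluating each claim at the given values:
A. LHS = ln(2) ≈ 0.6931, RHS = ln(2) ≈ 0.6931 → holds here (LHS = RHS)
B. LHS = ln(3) ≈ 1.099, RHS = ln(2) ≈ 0.6931 → fails here (LHS ≠ RHS)
C. LHS = 3/2, RHS = √(2) ≈ 1.414 → fails here (LHS ≠ RHS)

Answer: B, C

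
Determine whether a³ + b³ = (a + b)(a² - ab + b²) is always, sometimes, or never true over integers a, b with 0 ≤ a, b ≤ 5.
The identity holds for every pair in the range. For instance at (a, b) = (5, 3): both sides equal 152.

Answer: Always true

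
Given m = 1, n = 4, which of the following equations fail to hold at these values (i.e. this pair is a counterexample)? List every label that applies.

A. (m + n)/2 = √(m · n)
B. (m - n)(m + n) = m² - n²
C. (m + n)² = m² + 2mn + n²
Evaluating each claim at the given values:
A. LHS = 5/2, RHS = 2 → fails here (LHS ≠ RHS)
B. LHS = -15, RHS = -15 → holds here (LHS = RHS)
C. LHS = 25, RHS = 25 → holds here (LHS = RHS)

Answer: A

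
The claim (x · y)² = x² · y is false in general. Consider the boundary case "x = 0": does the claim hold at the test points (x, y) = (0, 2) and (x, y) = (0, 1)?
Yes, holds at both test points

At (0, 2): LHS = 0, RHS = 0 → equal
At (0, 1): LHS = 0, RHS = 0 → equal

So the claim does hold at both of these boundary points, even though it is not an identity.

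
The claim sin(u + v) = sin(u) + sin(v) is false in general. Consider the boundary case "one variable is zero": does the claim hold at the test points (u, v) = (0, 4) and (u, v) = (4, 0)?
At (0, 4): LHS = sin(4) ≈ -0.7568, RHS = sin(4) ≈ -0.7568 → equal
At (4, 0): LHS = sin(4) ≈ -0.7568, RHS = sin(4) ≈ -0.7568 → equal

So the claim does hold at both of these boundary points, even though it is not an identity.

Answer: Yes, holds at both test points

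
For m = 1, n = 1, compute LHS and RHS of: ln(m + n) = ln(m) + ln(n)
LHS = ln(1 + 1) = ln(2) ≈ 0.6931
RHS = ln(1) + ln(1) = 0

LHS ≠ RHS (they differ by about 0.6931), so the equation does not hold here.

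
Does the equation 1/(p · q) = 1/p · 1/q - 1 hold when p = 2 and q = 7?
Fails

Substituting p = 2, q = 7:

LHS = 1/(2 · 7) = 1/14
RHS = 1/2 · 1/7 - 1 = -13/14

LHS ≠ RHS, so the equation does not hold at this point.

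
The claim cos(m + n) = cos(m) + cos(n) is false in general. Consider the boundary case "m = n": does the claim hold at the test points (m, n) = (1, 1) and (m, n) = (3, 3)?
At (1, 1): LHS = cos(2) ≈ -0.4161 ≠ RHS = 2·cos(1) ≈ 1.081
At (3, 3): LHS = cos(6) ≈ 0.9602 ≠ RHS = 2·cos(3) ≈ -1.98

Answer: No, fails at both test points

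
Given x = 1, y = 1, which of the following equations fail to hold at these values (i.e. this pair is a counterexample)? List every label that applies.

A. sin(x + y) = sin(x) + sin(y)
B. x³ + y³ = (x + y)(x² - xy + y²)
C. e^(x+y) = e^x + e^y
A, C

Evaluating each claim at the given values:
A. LHS = sin(2) ≈ 0.9093, RHS = 2·sin(1) ≈ 1.683 → fails here (LHS ≠ RHS)
B. LHS = 2, RHS = 2 → holds here (LHS = RHS)
C. LHS = e^2 ≈ 7.389, RHS = 2·e ≈ 5.437 → fails here (LHS ≠ RHS)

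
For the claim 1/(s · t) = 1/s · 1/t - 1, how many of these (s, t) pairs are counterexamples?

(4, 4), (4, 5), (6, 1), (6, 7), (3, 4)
Testing each pair:
(4, 4): LHS = 1/16, RHS = -15/16 → counterexample
(4, 5): LHS = 1/20, RHS = -19/20 → counterexample
(6, 1): LHS = 1/6, RHS = -5/6 → counterexample
(6, 7): LHS = 1/42, RHS = -41/42 → counterexample
(3, 4): LHS = 1/12, RHS = -11/12 → counterexample

That makes 5 counterexamples.

Answer: 5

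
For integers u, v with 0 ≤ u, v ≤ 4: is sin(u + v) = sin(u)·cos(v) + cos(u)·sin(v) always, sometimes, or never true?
Always true

The identity holds for every pair in the range. For instance at (u, v) = (1, 3): both sides equal sin(4) ≈ -0.7568.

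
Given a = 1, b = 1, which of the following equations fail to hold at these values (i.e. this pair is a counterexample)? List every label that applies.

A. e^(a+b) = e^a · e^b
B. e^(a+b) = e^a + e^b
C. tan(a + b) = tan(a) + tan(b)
Evaluating each claim at the given values:
A. LHS = e^2 ≈ 7.389, RHS = e^2 ≈ 7.389 → holds here (LHS = RHS)
B. LHS = e^2 ≈ 7.389, RHS = 2·e ≈ 5.437 → fails here (LHS ≠ RHS)
C. LHS = tan(2) ≈ -2.185, RHS = 2·tan(1) ≈ 3.115 → fails here (LHS ≠ RHS)

Answer: B, C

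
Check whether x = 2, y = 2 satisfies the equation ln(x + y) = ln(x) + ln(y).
Substituting x = 2, y = 2:

LHS = ln(2 + 2) = ln(4) ≈ 1.386
RHS = ln(2) + ln(2) = 2·ln(2) ≈ 1.386

LHS = RHS, so the equation holds at this point.

Answer: Holds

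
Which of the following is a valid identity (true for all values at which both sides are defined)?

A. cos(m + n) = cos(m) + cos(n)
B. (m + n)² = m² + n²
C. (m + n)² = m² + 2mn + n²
A: fails at (3, 3) — LHS = cos(6) ≈ 0.9602, RHS = 2·cos(3) ≈ -1.98.
B: fails at (3, 4) — LHS = 49, RHS = 25.
C: holds — e.g. at (4, 6), both sides equal 100.

Answer: C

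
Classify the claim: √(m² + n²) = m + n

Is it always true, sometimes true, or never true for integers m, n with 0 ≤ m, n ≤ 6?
Sometimes true

It holds at (m, n) = (6, 0) (both sides equal 6), but fails at (m, n) = (6, 1) (LHS = √(37) ≈ 6.083, RHS = 7).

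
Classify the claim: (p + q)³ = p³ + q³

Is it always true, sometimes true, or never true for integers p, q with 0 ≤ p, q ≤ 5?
Sometimes true

It holds at (p, q) = (5, 0) (both sides equal 125), but fails at (p, q) = (3, 4) (LHS = 343, RHS = 91).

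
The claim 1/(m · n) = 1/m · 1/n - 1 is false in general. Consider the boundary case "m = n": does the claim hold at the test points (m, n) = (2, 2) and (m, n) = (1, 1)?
No, fails at both test points

At (2, 2): LHS = 1/4 ≠ RHS = -3/4
At (1, 1): LHS = 1 ≠ RHS = 0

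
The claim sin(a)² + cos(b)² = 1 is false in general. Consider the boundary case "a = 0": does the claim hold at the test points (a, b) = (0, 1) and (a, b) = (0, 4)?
At (0, 1): LHS = cos(1)² ≈ 0.2919 ≠ RHS = 1
At (0, 4): LHS = cos(4)² ≈ 0.4272 ≠ RHS = 1

Answer: No, fails at both test points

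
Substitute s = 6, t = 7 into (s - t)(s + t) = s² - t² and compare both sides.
LHS = (6 - 7)(6 + 7) = -13
RHS = 6² - 7² = -13

LHS = RHS: the two sides agree.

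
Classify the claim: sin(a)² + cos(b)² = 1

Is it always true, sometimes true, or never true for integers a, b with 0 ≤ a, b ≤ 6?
Sometimes true

It holds at (a, b) = (4, 4) (both sides equal 1), but fails at (a, b) = (1, 5) (LHS = cos(5)² + sin(1)² ≈ 0.7885, RHS = 1).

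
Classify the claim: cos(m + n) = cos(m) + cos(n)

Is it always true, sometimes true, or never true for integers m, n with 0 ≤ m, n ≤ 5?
The claim fails for every pair in the range. For instance at (m, n) = (1, 5): LHS = cos(6) ≈ 0.9602, RHS = cos(5) + cos(1) ≈ 0.824.

Answer: Never true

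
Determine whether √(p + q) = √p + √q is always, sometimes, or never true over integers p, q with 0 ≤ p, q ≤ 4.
Sometimes true

It holds at (p, q) = (4, 0) (both sides equal 2), but fails at (p, q) = (3, 2) (LHS = √(5) ≈ 2.236, RHS = √(2) + √(3) ≈ 3.146).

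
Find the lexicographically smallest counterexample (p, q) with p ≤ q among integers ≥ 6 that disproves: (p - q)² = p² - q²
Substituting (6, 7) into the claim:
LHS = (6 - 7)² = 1
RHS = 6² - 7² = -13

Since LHS ≠ RHS, this pair disproves the claim, and no lexicographically smaller pair (p ≤ q, integers ≥ 6) does.

For instance (8, 10) is also a counterexample (LHS = 4, RHS = -36), but it's lexicographically larger.

Answer: (p, q) = (6, 7)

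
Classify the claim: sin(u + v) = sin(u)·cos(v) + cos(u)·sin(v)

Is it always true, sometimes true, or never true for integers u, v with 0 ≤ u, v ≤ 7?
Always true

The identity holds for every pair in the range. For instance at (u, v) = (5, 4): both sides equal sin(9) ≈ 0.4121.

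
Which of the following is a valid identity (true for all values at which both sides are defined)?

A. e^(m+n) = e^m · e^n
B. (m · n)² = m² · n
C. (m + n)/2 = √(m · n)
A

A: holds — e.g. at (4, 4), both sides equal e^8 ≈ 2981.
B: fails at (2, 3) — LHS = 36, RHS = 12.
C: fails at (2, 3) — LHS = 5/2, RHS = √(6) ≈ 2.449.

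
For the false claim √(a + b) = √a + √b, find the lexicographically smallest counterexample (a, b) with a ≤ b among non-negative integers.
(a, b) = (1, 1)

At (0, 0): both sides equal 0, so it holds there.

Substituting (1, 1) into the claim:
LHS = √(1 + 1) = √(2) ≈ 1.414
RHS = √1 + √1 = 2

Since LHS ≠ RHS, this pair disproves the claim, and no lexicographically smaller pair (a ≤ b, non-negative integers) does.

For instance (2, 2) is also a counterexample (LHS = 2, RHS = 2·√(2) ≈ 2.828), but it's lexicographically larger.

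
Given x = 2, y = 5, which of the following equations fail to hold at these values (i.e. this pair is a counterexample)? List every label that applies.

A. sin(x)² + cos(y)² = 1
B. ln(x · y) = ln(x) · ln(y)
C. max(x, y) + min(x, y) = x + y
Evaluating each claim at the given values:
A. LHS = cos(5)² + sin(2)² ≈ 0.9073, RHS = 1 → fails here (LHS ≠ RHS)
B. LHS = ln(10) ≈ 2.303, RHS = ln(2)·ln(5) ≈ 1.116 → fails here (LHS ≠ RHS)
C. LHS = 7, RHS = 7 → holds here (LHS = RHS)

Answer: A, B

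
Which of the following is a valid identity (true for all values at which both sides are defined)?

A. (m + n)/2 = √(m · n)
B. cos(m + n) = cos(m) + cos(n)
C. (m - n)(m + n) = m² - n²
C

A: fails at (2, 7) — LHS = 9/2, RHS = √(14) ≈ 3.742.
B: fails at (4, 6) — LHS = cos(10) ≈ -0.8391, RHS = cos(4) + cos(6) ≈ 0.3065.
C: holds — e.g. at (5, 5), both sides equal 0.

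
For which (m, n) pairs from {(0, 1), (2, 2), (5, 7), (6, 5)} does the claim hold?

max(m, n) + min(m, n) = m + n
All pairs

Testing each pair:
(0, 1): LHS = 1, RHS = 1 → holds
(2, 2): LHS = 4, RHS = 4 → holds
(5, 7): LHS = 12, RHS = 12 → holds
(6, 5): LHS = 11, RHS = 11 → holds

Every pair satisfies the claim.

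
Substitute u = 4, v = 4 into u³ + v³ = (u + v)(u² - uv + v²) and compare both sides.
LHS = 4³ + 4³ = 128
RHS = (4 + 4)(4² - 4·4 + 4²) = 128

LHS = RHS: the two sides agree.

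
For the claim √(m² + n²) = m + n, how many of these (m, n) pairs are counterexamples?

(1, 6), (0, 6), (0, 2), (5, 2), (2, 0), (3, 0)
2

Testing each pair:
(1, 6): LHS = √(37) ≈ 6.083, RHS = 7 → counterexample
(0, 6): LHS = 6, RHS = 6 → satisfies claim
(0, 2): LHS = 2, RHS = 2 → satisfies claim
(5, 2): LHS = √(29) ≈ 5.385, RHS = 7 → counterexample
(2, 0): LHS = 2, RHS = 2 → satisfies claim
(3, 0): LHS = 3, RHS = 3 → satisfies claim

That makes 2 counterexamples.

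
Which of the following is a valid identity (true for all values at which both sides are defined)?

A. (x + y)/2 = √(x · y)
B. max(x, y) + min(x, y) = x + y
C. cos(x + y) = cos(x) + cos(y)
B

A: fails at (4, 5) — LHS = 9/2, RHS = 2·√(5) ≈ 4.472.
B: holds — e.g. at (3, 7), both sides equal 10.
C: fails at (0, 1) — LHS = cos(1) ≈ 0.5403, RHS = cos(1) + 1 ≈ 1.54.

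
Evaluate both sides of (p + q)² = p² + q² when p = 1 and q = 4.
LHS = (1 + 4)² = 25
RHS = 1² + 4² = 17

LHS ≠ RHS, so the equation does not hold here.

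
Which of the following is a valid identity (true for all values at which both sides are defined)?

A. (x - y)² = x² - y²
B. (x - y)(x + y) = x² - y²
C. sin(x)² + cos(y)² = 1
A: fails at (0, 1) — LHS = 1, RHS = -1.
B: holds — e.g. at (4, 6), both sides equal -20.
C: fails at (3, 4) — LHS = sin(3)² + cos(4)² ≈ 0.4472, RHS = 1.

Answer: B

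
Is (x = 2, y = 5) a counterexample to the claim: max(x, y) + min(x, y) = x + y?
No

Substituting x = 2, y = 5:
LHS = max(2, 5) + min(2, 5) = 7
RHS = 2 + 5 = 7

The sides agree, so this pair does not disprove the claim.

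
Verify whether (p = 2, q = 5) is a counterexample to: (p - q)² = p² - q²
Yes

Substituting p = 2, q = 5:
LHS = (2 - 5)² = 9
RHS = 2² - 5² = -21

Since LHS ≠ RHS, this pair disproves the claim.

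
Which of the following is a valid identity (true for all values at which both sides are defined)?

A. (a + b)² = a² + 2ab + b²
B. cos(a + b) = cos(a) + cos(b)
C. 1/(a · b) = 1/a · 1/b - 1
A: holds — e.g. at (2, 5), both sides equal 49.
B: fails at (1, 5) — LHS = cos(6) ≈ 0.9602, RHS = cos(5) + cos(1) ≈ 0.824.
C: fails at (1, 4) — LHS = 1/4, RHS = -3/4.

Answer: A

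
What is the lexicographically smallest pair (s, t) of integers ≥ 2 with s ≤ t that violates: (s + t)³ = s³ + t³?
Substituting (2, 2) into the claim:
LHS = (2 + 2)³ = 64
RHS = 2³ + 2³ = 16

Since LHS ≠ RHS, this pair disproves the claim, and no lexicographically smaller pair (s ≤ t, integers ≥ 2) does.

For instance (4, 6) is also a counterexample (LHS = 1000, RHS = 280), but it's lexicographically larger.

Answer: (s, t) = (2, 2)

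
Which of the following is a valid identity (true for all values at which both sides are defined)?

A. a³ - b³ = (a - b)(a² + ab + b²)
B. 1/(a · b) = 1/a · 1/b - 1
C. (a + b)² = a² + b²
A

A: holds — e.g. at (2, 7), both sides equal -335.
B: fails at (5, 5) — LHS = 1/25, RHS = -24/25.
C: fails at (1, 2) — LHS = 9, RHS = 5.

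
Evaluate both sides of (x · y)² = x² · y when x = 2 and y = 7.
LHS = (2 · 7)² = 196
RHS = 2² · 7 = 28

LHS ≠ RHS, so the equation does not hold here.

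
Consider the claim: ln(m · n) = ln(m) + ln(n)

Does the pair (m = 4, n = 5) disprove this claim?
Substituting m = 4, n = 5:
LHS = ln(4 · 5) = ln(20) ≈ 2.996
RHS = ln(4) + ln(5) ≈ 2.996

The sides agree, so this pair does not disprove the claim.

Answer: No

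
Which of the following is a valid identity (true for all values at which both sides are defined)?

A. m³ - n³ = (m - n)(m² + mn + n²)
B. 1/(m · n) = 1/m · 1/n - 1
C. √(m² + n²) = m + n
A

A: holds — e.g. at (1, 1), both sides equal 0.
B: fails at (1, 3) — LHS = 1/3, RHS = -2/3.
C: fails at (5, 8) — LHS = √(89) ≈ 9.434, RHS = 13.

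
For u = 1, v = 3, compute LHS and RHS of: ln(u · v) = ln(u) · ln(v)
LHS = ln(1 · 3) = ln(3) ≈ 1.099
RHS = ln(1) · ln(3) = 0

LHS ≠ RHS (they differ by about 1.099), so the equation does not hold here.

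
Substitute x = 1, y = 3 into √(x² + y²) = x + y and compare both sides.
LHS = √(1² + 3²) = √(10) ≈ 3.162
RHS = 1 + 3 = 4

LHS ≠ RHS (they differ by about 0.8377), so the equation does not hold here.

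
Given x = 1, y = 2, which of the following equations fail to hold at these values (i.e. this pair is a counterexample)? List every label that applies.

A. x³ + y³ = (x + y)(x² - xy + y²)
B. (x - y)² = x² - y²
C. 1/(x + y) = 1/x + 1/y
Evaluating each claim at the given values:
A. LHS = 9, RHS = 9 → holds here (LHS = RHS)
B. LHS = 1, RHS = -3 → fails here (LHS ≠ RHS)
C. LHS = 1/3, RHS = 3/2 → fails here (LHS ≠ RHS)

Answer: B, C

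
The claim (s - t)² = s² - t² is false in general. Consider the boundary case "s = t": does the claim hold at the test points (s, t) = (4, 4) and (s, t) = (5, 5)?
Yes, holds at both test points

At (4, 4): LHS = 0, RHS = 0 → equal
At (5, 5): LHS = 0, RHS = 0 → equal

So the claim does hold at both of these boundary points, even though it is not an identity.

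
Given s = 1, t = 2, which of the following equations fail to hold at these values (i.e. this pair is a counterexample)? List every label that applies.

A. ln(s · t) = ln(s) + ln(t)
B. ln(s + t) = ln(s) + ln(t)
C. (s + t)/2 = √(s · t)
B, C

Evaluating each claim at the given values:
A. LHS = ln(2) ≈ 0.6931, RHS = ln(2) ≈ 0.6931 → holds here (LHS = RHS)
B. LHS = ln(3) ≈ 1.099, RHS = ln(2) ≈ 0.6931 → fails here (LHS ≠ RHS)
C. LHS = 3/2, RHS = √(2) ≈ 1.414 → fails here (LHS ≠ RHS)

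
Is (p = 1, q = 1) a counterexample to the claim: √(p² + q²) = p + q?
Substituting p = 1, q = 1:
LHS = √(1² + 1²) = √(2) ≈ 1.414
RHS = 1 + 1 = 2

Since LHS ≠ RHS, this pair disproves the claim.

Answer: Yes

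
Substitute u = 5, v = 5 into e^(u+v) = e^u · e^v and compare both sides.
LHS = e^(5+5) = e^10 ≈ 22026.5
RHS = e^5 · e^5 = e^10 ≈ 22026.5

LHS = RHS: the two sides agree.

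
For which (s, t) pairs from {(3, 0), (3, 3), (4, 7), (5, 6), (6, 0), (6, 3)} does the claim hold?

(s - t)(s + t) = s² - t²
All pairs

Testing each pair:
(3, 0): LHS = 9, RHS = 9 → holds
(3, 3): LHS = 0, RHS = 0 → holds
(4, 7): LHS = -33, RHS = -33 → holds
(5, 6): LHS = -11, RHS = -11 → holds
(6, 0): LHS = 36, RHS = 36 → holds
(6, 3): LHS = 27, RHS = 27 → holds

Every pair satisfies the claim.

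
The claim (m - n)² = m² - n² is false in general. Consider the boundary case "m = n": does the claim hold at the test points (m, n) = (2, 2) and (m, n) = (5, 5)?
At (2, 2): LHS = 0, RHS = 0 → equal
At (5, 5): LHS = 0, RHS = 0 → equal

So the claim does hold at both of these boundary points, even though it is not an identity.

Answer: Yes, holds at both test points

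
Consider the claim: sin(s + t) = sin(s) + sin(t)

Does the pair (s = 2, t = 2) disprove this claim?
Substituting s = 2, t = 2:
LHS = sin(2 + 2) = sin(4) ≈ -0.7568
RHS = sin(2) + sin(2) = 2·sin(2) ≈ 1.819

Since LHS ≠ RHS, this pair disproves the claim.

Answer: Yes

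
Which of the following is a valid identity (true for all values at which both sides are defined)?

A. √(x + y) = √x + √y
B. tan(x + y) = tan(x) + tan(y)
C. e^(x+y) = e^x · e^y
A: fails at (3, 4) — LHS = √(7) ≈ 2.646, RHS = √(3) + 2 ≈ 3.732.
B: fails at (1, 4) — LHS = tan(5) ≈ -3.381, RHS = tan(4) + tan(1) ≈ 2.715.
C: holds — e.g. at (4, 4), both sides equal e^8 ≈ 2981.

Answer: C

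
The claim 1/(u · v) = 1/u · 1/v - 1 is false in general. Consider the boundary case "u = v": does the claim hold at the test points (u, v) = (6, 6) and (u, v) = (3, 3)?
No, fails at both test points

At (6, 6): LHS = 1/36 ≠ RHS = -35/36
At (3, 3): LHS = 1/9 ≠ RHS = -8/9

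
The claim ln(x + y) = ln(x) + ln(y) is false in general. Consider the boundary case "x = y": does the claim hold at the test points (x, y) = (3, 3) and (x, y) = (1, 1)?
No, fails at both test points

At (3, 3): LHS = ln(6) ≈ 1.792 ≠ RHS = 2·ln(3) ≈ 2.197
At (1, 1): LHS = ln(2) ≈ 0.6931 ≠ RHS = 0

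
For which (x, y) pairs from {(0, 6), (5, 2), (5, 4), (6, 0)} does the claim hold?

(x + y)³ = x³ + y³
Testing each pair:
(0, 6): LHS = 216, RHS = 216 → holds
(5, 2): LHS = 343, RHS = 133 → fails
(5, 4): LHS = 729, RHS = 189 → fails
(6, 0): LHS = 216, RHS = 216 → holds

2 of 4 pairs satisfy the claim.

Answer: (0, 6), (6, 0)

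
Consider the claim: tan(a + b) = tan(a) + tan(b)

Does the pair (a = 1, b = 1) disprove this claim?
Yes

Substituting a = 1, b = 1:
LHS = tan(1 + 1) = tan(2) ≈ -2.185
RHS = tan(1) + tan(1) = 2·tan(1) ≈ 3.115

Since LHS ≠ RHS, this pair disproves the claim.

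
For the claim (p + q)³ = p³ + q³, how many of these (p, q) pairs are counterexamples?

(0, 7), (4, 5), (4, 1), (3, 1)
3

Testing each pair:
(0, 7): LHS = 343, RHS = 343 → satisfies claim
(4, 5): LHS = 729, RHS = 189 → counterexample
(4, 1): LHS = 125, RHS = 65 → counterexample
(3, 1): LHS = 64, RHS = 28 → counterexample

That makes 3 counterexamples.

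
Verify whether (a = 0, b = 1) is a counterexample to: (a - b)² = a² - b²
Substituting a = 0, b = 1:
LHS = (0 - 1)² = 1
RHS = 0² - 1² = -1

Since LHS ≠ RHS, this pair disproves the claim.

Answer: Yes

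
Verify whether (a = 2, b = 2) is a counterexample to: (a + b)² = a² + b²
Yes

Substituting a = 2, b = 2:
LHS = (2 + 2)² = 16
RHS = 2² + 2² = 8

Since LHS ≠ RHS, this pair disproves the claim.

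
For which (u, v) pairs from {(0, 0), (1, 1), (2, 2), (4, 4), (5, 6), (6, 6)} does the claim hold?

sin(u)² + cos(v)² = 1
Testing each pair:
(0, 0): LHS = 1, RHS = 1 → holds
(1, 1): LHS = cos(1)² + sin(1)² = 1, RHS = 1 → holds
(2, 2): LHS = cos(2)² + sin(2)² = 1, RHS = 1 → holds
(4, 4): LHS = cos(4)² + sin(4)² = 1, RHS = 1 → holds
(5, 6): LHS = sin(5)² + cos(6)² ≈ 1.841, RHS = 1 → fails
(6, 6): LHS = sin(6)² + cos(6)² = 1, RHS = 1 → holds

5 of 6 pairs satisfy the claim.

Answer: (0, 0), (1, 1), (2, 2), (4, 4), (6, 6)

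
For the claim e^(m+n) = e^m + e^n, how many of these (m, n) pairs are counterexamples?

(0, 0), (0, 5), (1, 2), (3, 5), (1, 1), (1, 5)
6

Testing each pair:
(0, 0): LHS = 1, RHS = 2 → counterexample
(0, 5): LHS = e^5 ≈ 148.4, RHS = 1 + e^5 ≈ 149.4 → counterexample
(1, 2): LHS = e^3 ≈ 20.09, RHS = e + e^2 ≈ 10.11 → counterexample
(3, 5): LHS = e^8 ≈ 2981, RHS = e^3 + e^5 ≈ 168.5 → counterexample
(1, 1): LHS = e^2 ≈ 7.389, RHS = 2·e ≈ 5.437 → counterexample
(1, 5): LHS = e^6 ≈ 403.4, RHS = e + e^5 ≈ 151.1 → counterexample

That makes 6 counterexamples.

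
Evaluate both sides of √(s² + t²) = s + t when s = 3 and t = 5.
LHS = √(3² + 5²) = √(34) ≈ 5.831
RHS = 3 + 5 = 8

LHS ≠ RHS (they differ by about 2.169), so the equation does not hold here.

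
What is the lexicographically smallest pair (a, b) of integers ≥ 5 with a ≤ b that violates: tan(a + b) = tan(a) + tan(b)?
(a, b) = (5, 5)

Substituting (5, 5) into the claim:
LHS = tan(5 + 5) = tan(10) ≈ 0.6484
RHS = tan(5) + tan(5) = 2·tan(5) ≈ -6.761

Since LHS ≠ RHS, this pair disproves the claim, and no lexicographically smaller pair (a ≤ b, integers ≥ 5) does.

For instance (10, 10) is also a counterexample (LHS = tan(20) ≈ 2.237, RHS = 2·tan(10) ≈ 1.297), but it's lexicographically larger.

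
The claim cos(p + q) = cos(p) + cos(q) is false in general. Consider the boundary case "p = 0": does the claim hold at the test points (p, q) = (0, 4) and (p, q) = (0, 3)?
No, fails at both test points

At (0, 4): LHS = cos(4) ≈ -0.6536 ≠ RHS = cos(4) + 1 ≈ 0.3464
At (0, 3): LHS = cos(3) ≈ -0.99 ≠ RHS = cos(3) + 1 ≈ 0.01001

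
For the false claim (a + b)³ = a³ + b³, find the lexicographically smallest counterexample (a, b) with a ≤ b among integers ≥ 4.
Substituting (4, 4) into the claim:
LHS = (4 + 4)³ = 512
RHS = 4³ + 4³ = 128

Since LHS ≠ RHS, this pair disproves the claim, and no lexicographically smaller pair (a ≤ b, integers ≥ 4) does.

For instance (8, 10) is also a counterexample (LHS = 5832, RHS = 1512), but it's lexicographically larger.

Answer: (a, b) = (4, 4)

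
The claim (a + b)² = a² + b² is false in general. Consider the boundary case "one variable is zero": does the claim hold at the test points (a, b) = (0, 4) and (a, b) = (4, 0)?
Yes, holds at both test points

At (0, 4): LHS = 16, RHS = 16 → equal
At (4, 0): LHS = 16, RHS = 16 → equal

So the claim does hold at both of these boundary points, even though it is not an identity.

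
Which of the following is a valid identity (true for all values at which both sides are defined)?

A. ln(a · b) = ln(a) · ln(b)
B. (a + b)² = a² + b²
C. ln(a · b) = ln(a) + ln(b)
C

A: fails at (3, 4) — LHS = ln(12) ≈ 2.485, RHS = ln(3)·ln(4) ≈ 1.523.
B: fails at (4, 5) — LHS = 81, RHS = 41.
C: holds — e.g. at (4, 6), both sides equal ln(24) ≈ 3.178.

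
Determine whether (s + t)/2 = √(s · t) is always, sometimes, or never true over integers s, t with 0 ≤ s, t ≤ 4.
Sometimes true

It holds at (s, t) = (4, 4) (both sides equal 4), but fails at (s, t) = (1, 3) (LHS = 2, RHS = √(3) ≈ 1.732).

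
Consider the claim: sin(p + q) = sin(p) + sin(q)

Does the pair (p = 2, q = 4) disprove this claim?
Substituting p = 2, q = 4:
LHS = sin(2 + 4) = sin(6) ≈ -0.2794
RHS = sin(2) + sin(4) ≈ 0.1525

Since LHS ≠ RHS, this pair disproves the claim.

Answer: Yes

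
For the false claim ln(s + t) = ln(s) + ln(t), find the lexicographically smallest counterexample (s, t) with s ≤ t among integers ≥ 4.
(s, t) = (4, 4)

Substituting (4, 4) into the claim:
LHS = ln(4 + 4) = ln(8) ≈ 2.079
RHS = ln(4) + ln(4) = 2·ln(4) ≈ 2.773

Since LHS ≠ RHS, this pair disproves the claim, and no lexicographically smaller pair (s ≤ t, integers ≥ 4) does.

For instance (5, 10) is also a counterexample (LHS = ln(15) ≈ 2.708, RHS = ln(5) + ln(10) ≈ 3.912), but it's lexicographically larger.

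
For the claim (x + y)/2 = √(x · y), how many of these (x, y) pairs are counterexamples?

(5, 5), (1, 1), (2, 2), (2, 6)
Testing each pair:
(5, 5): LHS = 5, RHS = 5 → satisfies claim
(1, 1): LHS = 1, RHS = 1 → satisfies claim
(2, 2): LHS = 2, RHS = 2 → satisfies claim
(2, 6): LHS = 4, RHS = 2·√(3) ≈ 3.464 → counterexample

That makes 1 counterexample.

Answer: 1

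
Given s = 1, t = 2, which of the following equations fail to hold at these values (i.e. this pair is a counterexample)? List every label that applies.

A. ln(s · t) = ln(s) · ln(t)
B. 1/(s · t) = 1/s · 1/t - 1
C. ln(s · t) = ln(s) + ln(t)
Evaluating each claim at the given values:
A. LHS = ln(2) ≈ 0.6931, RHS = 0 → fails here (LHS ≠ RHS)
B. LHS = 1/2, RHS = -1/2 → fails here (LHS ≠ RHS)
C. LHS = ln(2) ≈ 0.6931, RHS = ln(2) ≈ 0.6931 → holds here (LHS = RHS)

Answer: A, B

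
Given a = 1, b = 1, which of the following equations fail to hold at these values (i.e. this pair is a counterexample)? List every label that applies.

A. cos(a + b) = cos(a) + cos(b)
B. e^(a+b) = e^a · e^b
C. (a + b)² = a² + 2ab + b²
Evaluating each claim at the given values:
A. LHS = cos(2) ≈ -0.4161, RHS = 2·cos(1) ≈ 1.081 → fails here (LHS ≠ RHS)
B. LHS = e^2 ≈ 7.389, RHS = e^2 ≈ 7.389 → holds here (LHS = RHS)
C. LHS = 4, RHS = 4 → holds here (LHS = RHS)

Answer: A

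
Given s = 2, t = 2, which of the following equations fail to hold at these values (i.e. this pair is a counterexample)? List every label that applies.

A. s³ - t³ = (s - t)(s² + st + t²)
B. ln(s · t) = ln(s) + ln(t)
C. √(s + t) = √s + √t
Evaluating each claim at the given values:
A. LHS = 0, RHS = 0 → holds here (LHS = RHS)
B. LHS = ln(4) ≈ 1.386, RHS = 2·ln(2) ≈ 1.386 → holds here (LHS = RHS)
C. LHS = 2, RHS = 2·√(2) ≈ 2.828 → fails here (LHS ≠ RHS)

Answer: C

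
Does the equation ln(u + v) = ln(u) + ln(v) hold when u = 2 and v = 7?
Substituting u = 2, v = 7:

LHS = ln(2 + 7) = ln(9) ≈ 2.197
RHS = ln(2) + ln(7) ≈ 2.639

LHS ≠ RHS, so the equation does not hold at this point.

Answer: Fails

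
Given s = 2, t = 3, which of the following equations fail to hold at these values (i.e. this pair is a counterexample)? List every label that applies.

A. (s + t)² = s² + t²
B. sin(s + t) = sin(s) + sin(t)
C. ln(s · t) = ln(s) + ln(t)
A, B

Evaluating each claim at the given values:
A. LHS = 25, RHS = 13 → fails here (LHS ≠ RHS)
B. LHS = sin(5) ≈ -0.9589, RHS = sin(3) + sin(2) ≈ 1.05 → fails here (LHS ≠ RHS)
C. LHS = ln(6) ≈ 1.792, RHS = ln(2) + ln(3) ≈ 1.792 → holds here (LHS = RHS)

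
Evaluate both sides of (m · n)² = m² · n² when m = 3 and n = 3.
LHS = (3 · 3)² = 81
RHS = 3² · 3² = 81

LHS = RHS: the two sides agree.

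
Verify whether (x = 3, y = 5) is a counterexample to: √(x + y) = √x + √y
Yes

Substituting x = 3, y = 5:
LHS = √(3 + 5) = 2·√(2) ≈ 2.828
RHS = √3 + √5 = √(3) + √(5) ≈ 3.968

Since LHS ≠ RHS, this pair disproves the claim.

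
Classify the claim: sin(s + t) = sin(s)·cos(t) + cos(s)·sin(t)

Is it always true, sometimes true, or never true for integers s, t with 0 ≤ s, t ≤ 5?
Always true

The identity holds for every pair in the range. For instance at (s, t) = (5, 1): both sides equal sin(6) ≈ -0.2794.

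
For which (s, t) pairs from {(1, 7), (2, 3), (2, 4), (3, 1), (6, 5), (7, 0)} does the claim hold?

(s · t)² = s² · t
(3, 1), (7, 0)

Testing each pair:
(1, 7): LHS = 49, RHS = 7 → fails
(2, 3): LHS = 36, RHS = 12 → fails
(2, 4): LHS = 64, RHS = 16 → fails
(3, 1): LHS = 9, RHS = 9 → holds
(6, 5): LHS = 900, RHS = 180 → fails
(7, 0): LHS = 0, RHS = 0 → holds

2 of 6 pairs satisfy the claim.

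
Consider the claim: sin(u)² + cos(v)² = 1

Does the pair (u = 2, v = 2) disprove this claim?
No

Substituting u = 2, v = 2:
LHS = sin(2)² + cos(2)² = 1
RHS = 1

The sides agree, so this pair does not disprove the claim.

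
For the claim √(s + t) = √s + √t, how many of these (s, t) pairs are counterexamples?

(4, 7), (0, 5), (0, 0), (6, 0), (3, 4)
2

Testing each pair:
(4, 7): LHS = √(11) ≈ 3.317, RHS = 2 + √(7) ≈ 4.646 → counterexample
(0, 5): LHS = √(5) ≈ 2.236, RHS = √(5) ≈ 2.236 → satisfies claim
(0, 0): LHS = 0, RHS = 0 → satisfies claim
(6, 0): LHS = √(6) ≈ 2.449, RHS = √(6) ≈ 2.449 → satisfies claim
(3, 4): LHS = √(7) ≈ 2.646, RHS = √(3) + 2 ≈ 3.732 → counterexample

That makes 2 counterexamples.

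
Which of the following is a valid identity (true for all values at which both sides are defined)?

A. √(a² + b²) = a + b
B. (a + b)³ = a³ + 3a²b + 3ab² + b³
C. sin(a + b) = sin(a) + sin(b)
B

A: fails at (2, 2) — LHS = 2·√(2) ≈ 2.828, RHS = 4.
B: holds — e.g. at (2, 3), both sides equal 125.
C: fails at (1, 5) — LHS = sin(6) ≈ -0.2794, RHS = sin(5) + sin(1) ≈ -0.1175.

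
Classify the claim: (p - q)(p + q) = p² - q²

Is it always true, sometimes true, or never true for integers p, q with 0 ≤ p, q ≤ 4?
The identity holds for every pair in the range. For instance at (p, q) = (0, 0): both sides equal 0.

Answer: Always true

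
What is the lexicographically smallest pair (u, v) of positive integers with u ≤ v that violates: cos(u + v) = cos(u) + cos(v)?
(u, v) = (1, 1)

Substituting (1, 1) into the claim:
LHS = cos(1 + 1) = cos(2) ≈ -0.4161
RHS = cos(1) + cos(1) = 2·cos(1) ≈ 1.081

Since LHS ≠ RHS, this pair disproves the claim, and no lexicographically smaller pair (u ≤ v, positive integers) does.

For instance (1, 8) is also a counterexample (LHS = cos(9) ≈ -0.9111, RHS = cos(8) + cos(1) ≈ 0.3948), but it's lexicographically larger.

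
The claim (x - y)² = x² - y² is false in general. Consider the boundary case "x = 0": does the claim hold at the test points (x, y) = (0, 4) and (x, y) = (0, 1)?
No, fails at both test points

At (0, 4): LHS = 16 ≠ RHS = -16
At (0, 1): LHS = 1 ≠ RHS = -1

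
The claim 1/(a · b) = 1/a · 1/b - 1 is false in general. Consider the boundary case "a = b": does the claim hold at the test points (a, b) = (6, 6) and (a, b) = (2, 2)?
At (6, 6): LHS = 1/36 ≠ RHS = -35/36
At (2, 2): LHS = 1/4 ≠ RHS = -3/4

Answer: No, fails at both test points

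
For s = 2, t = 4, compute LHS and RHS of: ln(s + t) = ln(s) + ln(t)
LHS = ln(2 + 4) = ln(6) ≈ 1.792
RHS = ln(2) + ln(4) ≈ 2.079

LHS ≠ RHS (they differ by about 0.2877), so the equation does not hold here.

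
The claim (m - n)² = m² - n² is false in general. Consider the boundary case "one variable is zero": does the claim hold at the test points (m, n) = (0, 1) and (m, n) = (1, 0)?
At (0, 1): LHS = 1 ≠ RHS = -1
At (1, 0): LHS = 1, RHS = 1 → equal

Answer: Only at (1, 0)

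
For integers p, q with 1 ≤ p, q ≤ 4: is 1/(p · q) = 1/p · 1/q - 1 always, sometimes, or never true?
The claim fails for every pair in the range. For instance at (p, q) = (2, 2): LHS = 1/4, RHS = -3/4.

Answer: Never true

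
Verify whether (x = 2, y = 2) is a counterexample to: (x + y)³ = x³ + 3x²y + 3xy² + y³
Substituting x = 2, y = 2:
LHS = (2 + 2)³ = 64
RHS = 2³ + 3·2²·2 + 3·2·2² + 2³ = 64

The sides agree, so this pair does not disprove the claim.

Answer: No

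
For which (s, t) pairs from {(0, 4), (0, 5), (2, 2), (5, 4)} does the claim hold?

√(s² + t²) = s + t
(0, 4), (0, 5)

Testing each pair:
(0, 4): LHS = 4, RHS = 4 → holds
(0, 5): LHS = 5, RHS = 5 → holds
(2, 2): LHS = 2·√(2) ≈ 2.828, RHS = 4 → fails
(5, 4): LHS = √(41) ≈ 6.403, RHS = 9 → fails

2 of 4 pairs satisfy the claim.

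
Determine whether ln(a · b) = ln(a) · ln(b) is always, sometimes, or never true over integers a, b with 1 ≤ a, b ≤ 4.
It holds at (a, b) = (1, 1) (both sides equal 0), but fails at (a, b) = (2, 4) (LHS = ln(8) ≈ 2.079, RHS = ln(2)·ln(4) ≈ 0.9609).

Answer: Sometimes true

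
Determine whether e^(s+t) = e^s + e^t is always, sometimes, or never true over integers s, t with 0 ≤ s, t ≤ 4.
The claim fails for every pair in the range. For instance at (s, t) = (1, 2): LHS = e^3 ≈ 20.09, RHS = e + e^2 ≈ 10.11.

Answer: Never true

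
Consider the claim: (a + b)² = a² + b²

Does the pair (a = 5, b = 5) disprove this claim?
Yes

Substituting a = 5, b = 5:
LHS = (5 + 5)² = 100
RHS = 5² + 5² = 50

Since LHS ≠ RHS, this pair disproves the claim.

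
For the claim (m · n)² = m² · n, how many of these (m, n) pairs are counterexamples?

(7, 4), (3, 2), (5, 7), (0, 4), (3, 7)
Testing each pair:
(7, 4): LHS = 784, RHS = 196 → counterexample
(3, 2): LHS = 36, RHS = 18 → counterexample
(5, 7): LHS = 1225, RHS = 175 → counterexample
(0, 4): LHS = 0, RHS = 0 → satisfies claim
(3, 7): LHS = 441, RHS = 63 → counterexample

That makes 4 counterexamples.

Answer: 4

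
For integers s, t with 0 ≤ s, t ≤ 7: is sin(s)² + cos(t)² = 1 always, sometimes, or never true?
Sometimes true

It holds at (s, t) = (5, 5) (both sides equal 1), but fails at (s, t) = (2, 4) (LHS = cos(4)² + sin(2)² ≈ 1.254, RHS = 1).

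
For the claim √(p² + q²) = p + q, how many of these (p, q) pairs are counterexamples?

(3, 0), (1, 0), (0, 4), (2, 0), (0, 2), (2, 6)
Testing each pair:
(3, 0): LHS = 3, RHS = 3 → satisfies claim
(1, 0): LHS = 1, RHS = 1 → satisfies claim
(0, 4): LHS = 4, RHS = 4 → satisfies claim
(2, 0): LHS = 2, RHS = 2 → satisfies claim
(0, 2): LHS = 2, RHS = 2 → satisfies claim
(2, 6): LHS = 2·√(10) ≈ 6.325, RHS = 8 → counterexample

That makes 1 counterexample.

Answer: 1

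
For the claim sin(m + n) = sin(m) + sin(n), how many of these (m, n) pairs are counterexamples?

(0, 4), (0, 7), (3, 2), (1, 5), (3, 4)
3

Testing each pair:
(0, 4): LHS = sin(4) ≈ -0.7568, RHS = sin(4) ≈ -0.7568 → satisfies claim
(0, 7): LHS = sin(7) ≈ 0.657, RHS = sin(7) ≈ 0.657 → satisfies claim
(3, 2): LHS = sin(5) ≈ -0.9589, RHS = sin(3) + sin(2) ≈ 1.05 → counterexample
(1, 5): LHS = sin(6) ≈ -0.2794, RHS = sin(5) + sin(1) ≈ -0.1175 → counterexample
(3, 4): LHS = sin(7) ≈ 0.657, RHS = sin(4) + sin(3) ≈ -0.6157 → counterexample

That makes 3 counterexamples.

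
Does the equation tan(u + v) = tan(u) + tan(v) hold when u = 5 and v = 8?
Fails

Substituting u = 5, v = 8:

LHS = tan(5 + 8) = tan(13) ≈ 0.463
RHS = tan(5) + tan(8) ≈ -10.18

LHS ≠ RHS, so the equation does not hold at this point.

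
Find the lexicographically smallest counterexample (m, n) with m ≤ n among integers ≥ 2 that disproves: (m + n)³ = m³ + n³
(m, n) = (2, 2)

Substituting (2, 2) into the claim:
LHS = (2 + 2)³ = 64
RHS = 2³ + 2³ = 16

Since LHS ≠ RHS, this pair disproves the claim, and no lexicographically smaller pair (m ≤ n, integers ≥ 2) does.

For instance (3, 5) is also a counterexample (LHS = 512, RHS = 152), but it's lexicographically larger.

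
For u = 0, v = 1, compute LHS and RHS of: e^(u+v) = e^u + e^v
LHS = e^(0+1) = e ≈ 2.718
RHS = e^0 + e^1 = 1 + e ≈ 3.718

LHS ≠ RHS (they differ by about 1), so the equation does not hold here.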